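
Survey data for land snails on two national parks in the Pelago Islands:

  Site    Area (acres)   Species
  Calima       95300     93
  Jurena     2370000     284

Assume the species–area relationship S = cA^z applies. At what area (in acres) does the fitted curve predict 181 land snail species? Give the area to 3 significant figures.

z = ln(284/93) / ln(2370000/95300) = 1.1164 / 3.2136 = 0.3474
c = 93 / 95300^0.3474 = 93 / 53.66 = 1.733
A = (181/1.733)^(1/0.3474) ⇒ ln A = ln(104.4)/0.3474 = 13.3816
A = e^13.3816 ≈ 648002 acres

648000 acres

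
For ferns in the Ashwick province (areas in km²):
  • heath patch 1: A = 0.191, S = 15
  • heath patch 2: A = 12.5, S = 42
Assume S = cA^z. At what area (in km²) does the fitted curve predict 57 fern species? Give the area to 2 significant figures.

z = ln(42/15) / ln(12.5/0.191) = 1.0296 / 4.1812 = 0.2462
c = 15 / 0.191^0.2462 = 15 / 0.6652 = 22.55
A = (57/22.55)^(1/0.2462) ⇒ ln A = ln(2.528)/0.2462 = 3.7659
A = e^3.7659 ≈ 43.2 km²

43 km²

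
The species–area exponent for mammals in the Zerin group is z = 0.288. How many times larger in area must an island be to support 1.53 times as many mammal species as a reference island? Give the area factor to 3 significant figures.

(A₂/A₁)^0.288 = 1.53, so A₂/A₁ = 1.53^(1/0.288) = 1.53^3.472
ln(A₂/A₁) = ln 1.53 / 0.288 = 0.4253 / 0.288 = 1.4766
A₂/A₁ = e^1.4766 ≈ 4.378

4.38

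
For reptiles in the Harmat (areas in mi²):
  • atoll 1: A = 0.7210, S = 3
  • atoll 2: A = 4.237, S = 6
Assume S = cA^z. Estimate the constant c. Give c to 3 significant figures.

3.41

z = ln(S₂/S₁) / ln(A₂/A₁) = ln(6/3) / ln(4.237/0.721) = 0.6931 / 1.7710 = 0.3914
c = S₁ / A₁^z = 3 / 0.721^0.3914 = 3 / 0.8798 = 3.41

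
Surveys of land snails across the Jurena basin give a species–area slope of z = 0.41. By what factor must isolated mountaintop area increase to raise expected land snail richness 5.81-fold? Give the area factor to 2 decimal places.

73.09

(A₂/A₁)^0.41 = 5.81, so A₂/A₁ = 5.81^(1/0.41) = 5.81^2.439
ln(A₂/A₁) = ln 5.81 / 0.41 = 1.7596 / 0.41 = 4.2917
A₂/A₁ = e^4.2917 ≈ 73.09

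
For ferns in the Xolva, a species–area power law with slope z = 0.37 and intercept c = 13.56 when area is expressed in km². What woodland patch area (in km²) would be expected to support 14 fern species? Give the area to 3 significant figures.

1.09 km²

14 = 13.56 × A^0.37  ⇒  A^0.37 = 14/13.56 = 1.032
ln A = ln(1.032) / 0.37 = 0.0319 / 0.37 = 0.0863
A = e^0.0863 ≈ 1.09 km²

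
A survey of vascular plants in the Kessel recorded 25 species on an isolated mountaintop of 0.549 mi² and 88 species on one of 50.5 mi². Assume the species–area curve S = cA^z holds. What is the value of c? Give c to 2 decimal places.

29.54

z = ln(S₂/S₁) / ln(A₂/A₁) = ln(88/25) / ln(50.5/0.549) = 1.2585 / 4.5216 = 0.2783
c = S₁ / A₁^z = 25 / 0.549^0.2783 = 25 / 0.8463 = 29.54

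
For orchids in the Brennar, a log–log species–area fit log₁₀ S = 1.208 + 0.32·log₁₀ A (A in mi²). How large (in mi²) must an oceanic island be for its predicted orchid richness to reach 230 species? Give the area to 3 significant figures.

4030 mi²

230 = 16.14 × A^0.32  ⇒  A^0.32 = 230/16.14 = 14.25
ln A = ln(14.25) / 0.32 = 2.6566 / 0.32 = 8.3017
A = e^8.3017 ≈ 4031 mi²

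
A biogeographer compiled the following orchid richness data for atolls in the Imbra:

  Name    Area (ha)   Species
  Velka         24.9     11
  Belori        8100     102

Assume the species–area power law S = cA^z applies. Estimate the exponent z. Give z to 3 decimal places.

0.385

Taking logs: ln S = ln c + z ln A, so z = (ln S₂ − ln S₁)/(ln A₂ − ln A₁).
z = ln(102/11) / ln(8100/24.9) = ln(9.273) / ln(325.3) = 2.2271 / 5.7848 = 0.3850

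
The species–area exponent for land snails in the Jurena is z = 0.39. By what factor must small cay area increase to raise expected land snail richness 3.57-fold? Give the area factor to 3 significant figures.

26.1

(A₂/A₁)^0.39 = 3.57, so A₂/A₁ = 3.57^(1/0.39) = 3.57^2.564
ln(A₂/A₁) = ln 3.57 / 0.39 = 1.2726 / 0.39 = 3.2630
A₂/A₁ = e^3.2630 ≈ 26.13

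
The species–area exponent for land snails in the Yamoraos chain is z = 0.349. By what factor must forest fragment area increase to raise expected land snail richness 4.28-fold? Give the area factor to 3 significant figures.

64.5

(A₂/A₁)^0.349 = 4.28, so A₂/A₁ = 4.28^(1/0.349) = 4.28^2.865
ln(A₂/A₁) = ln 4.28 / 0.349 = 1.4540 / 0.349 = 4.1661
A₂/A₁ = e^4.1661 ≈ 64.46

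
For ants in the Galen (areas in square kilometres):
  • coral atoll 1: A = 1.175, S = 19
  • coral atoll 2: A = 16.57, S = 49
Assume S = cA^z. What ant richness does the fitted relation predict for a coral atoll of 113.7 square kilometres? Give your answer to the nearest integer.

z = ln(49/19) / ln(16.57/1.175) = 0.9474 / 2.6463 = 0.3580
c = 19 / 1.175^0.3580 = 19 / 1.059 = 17.93
S₃ = 17.93 × 113.7^0.3580 = 17.93 × 5.445 ≈ 97.64

98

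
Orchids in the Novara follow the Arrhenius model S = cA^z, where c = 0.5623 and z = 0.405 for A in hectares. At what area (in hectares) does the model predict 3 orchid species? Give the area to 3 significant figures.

62.4 hectares

3 = 0.5623 × A^0.405  ⇒  A^0.405 = 3/0.5623 = 5.335
ln A = ln(5.335) / 0.405 = 1.6743 / 0.405 = 4.1342
A = e^4.1342 ≈ 62.44 hectares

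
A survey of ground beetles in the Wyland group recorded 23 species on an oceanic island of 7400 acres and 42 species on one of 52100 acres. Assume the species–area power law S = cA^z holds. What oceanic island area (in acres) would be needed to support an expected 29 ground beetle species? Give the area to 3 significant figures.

z = ln(42/23) / ln(52100/7400) = 0.6022 / 1.9517 = 0.3085
c = 23 / 7400^0.3085 = 23 / 15.62 = 1.472
A = (29/1.472)^(1/0.3085) ⇒ ln A = ln(19.7)/0.3085 = 9.6605
A = e^9.6605 ≈ 15686 acres

15700 acres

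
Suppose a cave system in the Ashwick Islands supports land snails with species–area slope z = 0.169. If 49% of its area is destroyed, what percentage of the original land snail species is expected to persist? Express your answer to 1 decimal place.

89.2%

S_new/S_old = (A_new/A_old)^z = 0.51^0.169
= exp(0.169 × ln 0.51) = exp(0.169 × -0.6733) = exp(-0.1138) ≈ 0.8924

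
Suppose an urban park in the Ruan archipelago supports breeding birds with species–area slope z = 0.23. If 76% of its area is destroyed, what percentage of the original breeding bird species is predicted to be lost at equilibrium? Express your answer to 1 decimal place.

S_new/S_old = (A_new/A_old)^z = 0.24^0.23
= exp(0.23 × ln 0.24) = exp(0.23 × -1.4271) = exp(-0.3282) ≈ 0.7202
Fraction lost = 1 − 0.7202 = 0.2798

28.0%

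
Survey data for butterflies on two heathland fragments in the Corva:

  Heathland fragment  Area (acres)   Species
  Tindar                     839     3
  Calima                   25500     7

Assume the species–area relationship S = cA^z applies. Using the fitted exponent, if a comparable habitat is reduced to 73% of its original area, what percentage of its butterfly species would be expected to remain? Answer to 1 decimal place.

92.5%

z = ln(7/3) / ln(25500/839) = 0.8473 / 3.4142 = 0.2482
S_new/S_old = (A_new/A_old)^z = 0.73^0.2482 = exp(0.2482 × -0.3147) = 0.9249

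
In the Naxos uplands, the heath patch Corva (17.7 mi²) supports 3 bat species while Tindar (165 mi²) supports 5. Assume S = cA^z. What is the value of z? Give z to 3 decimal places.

0.229

Taking logs: ln S = ln c + z ln A, so z = (ln S₂ − ln S₁)/(ln A₂ − ln A₁).
z = ln(5/3) / ln(165/17.7) = ln(1.667) / ln(9.322) = 0.5108 / 2.2324 = 0.2288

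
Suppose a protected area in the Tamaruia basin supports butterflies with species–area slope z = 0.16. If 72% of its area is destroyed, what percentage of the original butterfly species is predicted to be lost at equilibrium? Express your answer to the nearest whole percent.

S_new/S_old = (A_new/A_old)^z = 0.28^0.16
= exp(0.16 × ln 0.28) = exp(0.16 × -1.2730) = exp(-0.2037) ≈ 0.8157
Fraction lost = 1 − 0.8157 = 0.1843

18%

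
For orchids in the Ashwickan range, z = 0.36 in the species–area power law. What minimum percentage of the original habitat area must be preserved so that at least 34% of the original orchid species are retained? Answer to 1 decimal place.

Need (A_new/A_old)^0.36 = 0.34, so A_new/A_old = 0.34^(1/0.36) = 0.34^2.778
ln(A_new/A_old) = ln 0.34 / 0.36 = -1.0788 / 0.36 = -2.9967
A_new/A_old = e^-2.9967 ≈ 0.04995

5.0%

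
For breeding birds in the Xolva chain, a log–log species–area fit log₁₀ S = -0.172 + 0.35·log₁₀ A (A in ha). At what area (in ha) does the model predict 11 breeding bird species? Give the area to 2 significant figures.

11 = 0.673 × A^0.35  ⇒  A^0.35 = 11/0.673 = 16.35
ln A = ln(16.35) / 0.35 = 2.7939 / 0.35 = 7.9827
A = e^7.9827 ≈ 2930 ha

2900 ha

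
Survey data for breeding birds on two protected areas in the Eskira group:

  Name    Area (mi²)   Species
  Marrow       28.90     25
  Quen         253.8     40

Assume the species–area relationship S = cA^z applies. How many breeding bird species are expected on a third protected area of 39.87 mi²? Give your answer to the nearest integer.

z = ln(40/25) / ln(253.8/28.9) = 0.4700 / 2.1727 = 0.2163
c = 25 / 28.9^0.2163 = 25 / 2.07 = 12.08
S₃ = 12.08 × 39.87^0.2163 = 12.08 × 2.219 ≈ 26.8

27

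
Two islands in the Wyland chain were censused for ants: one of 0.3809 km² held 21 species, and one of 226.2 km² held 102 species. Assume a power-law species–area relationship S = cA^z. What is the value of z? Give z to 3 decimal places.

0.247

Taking logs: ln S = ln c + z ln A, so z = (ln S₂ − ln S₁)/(ln A₂ − ln A₁).
z = ln(102/21) / ln(226.2/0.3809) = ln(4.857) / ln(593.9) = 1.5805 / 6.3866 = 0.2475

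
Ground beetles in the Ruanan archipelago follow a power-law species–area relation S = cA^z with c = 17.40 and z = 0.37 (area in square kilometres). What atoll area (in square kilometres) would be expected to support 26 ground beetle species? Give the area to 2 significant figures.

26 = 17.4 × A^0.37  ⇒  A^0.37 = 26/17.4 = 1.494
ln A = ln(1.494) / 0.37 = 0.4016 / 0.37 = 1.0855
A = e^1.0855 ≈ 2.961 square kilometres

3.0 square kilometres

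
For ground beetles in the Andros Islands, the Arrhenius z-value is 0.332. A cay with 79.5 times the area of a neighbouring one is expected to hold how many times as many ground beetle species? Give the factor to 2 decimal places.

S₂/S₁ = (A₂/A₁)^z = 79.5^0.332
ln(S₂/S₁) = 0.332 × ln 79.5 = 0.332 × 4.3758 = 1.4528
S₂/S₁ = e^1.4528 ≈ 4.275

4.27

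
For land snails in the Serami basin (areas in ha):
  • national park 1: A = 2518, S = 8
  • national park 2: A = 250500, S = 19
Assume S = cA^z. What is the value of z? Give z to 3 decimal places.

0.188

Taking logs: ln S = ln c + z ln A, so z = (ln S₂ − ln S₁)/(ln A₂ − ln A₁).
z = ln(19/8) / ln(250500/2518) = ln(2.375) / ln(99.48) = 0.8650 / 4.6000 = 0.1880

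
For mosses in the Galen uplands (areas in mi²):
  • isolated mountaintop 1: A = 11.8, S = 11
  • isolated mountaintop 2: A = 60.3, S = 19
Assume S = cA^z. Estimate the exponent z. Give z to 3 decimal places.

Taking logs: ln S = ln c + z ln A, so z = (ln S₂ − ln S₁)/(ln A₂ − ln A₁).
z = ln(19/11) / ln(60.3/11.8) = ln(1.727) / ln(5.11) = 0.5465 / 1.6312 = 0.3350

0.335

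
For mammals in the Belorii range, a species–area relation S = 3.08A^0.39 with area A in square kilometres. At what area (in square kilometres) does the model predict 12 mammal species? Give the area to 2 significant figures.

33 square kilometres

12 = 3.08 × A^0.39  ⇒  A^0.39 = 12/3.08 = 3.896
ln A = ln(3.896) / 0.39 = 1.3600 / 0.39 = 3.4871
A = e^3.4871 ≈ 32.69 square kilometres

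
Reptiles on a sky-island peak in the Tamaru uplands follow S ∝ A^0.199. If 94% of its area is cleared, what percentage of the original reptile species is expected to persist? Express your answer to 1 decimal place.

S_new/S_old = (A_new/A_old)^z = 0.06^0.199
= exp(0.199 × ln 0.06) = exp(0.199 × -2.8134) = exp(-0.5599) ≈ 0.5713

57.1%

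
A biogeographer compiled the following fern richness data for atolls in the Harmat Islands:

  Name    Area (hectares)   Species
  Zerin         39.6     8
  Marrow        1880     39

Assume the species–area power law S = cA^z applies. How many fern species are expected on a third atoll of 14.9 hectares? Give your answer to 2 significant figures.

z = ln(39/8) / ln(1880/39.6) = 1.5841 / 3.8602 = 0.4104
c = 8 / 39.6^0.4104 = 8 / 4.525 = 1.768
S₃ = 1.768 × 14.9^0.4104 = 1.768 × 3.03 ≈ 5.357

5.4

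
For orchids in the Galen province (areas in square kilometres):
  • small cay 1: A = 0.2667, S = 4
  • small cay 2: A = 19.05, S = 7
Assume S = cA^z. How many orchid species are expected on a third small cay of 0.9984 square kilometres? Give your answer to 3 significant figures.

4.76

z = ln(7/4) / ln(19.05/0.2667) = 0.5596 / 4.2687 = 0.1311
c = 4 / 0.2667^0.1311 = 4 / 0.8409 = 4.757
S₃ = 4.757 × 0.9984^0.1311 = 4.757 × 0.9998 ≈ 4.756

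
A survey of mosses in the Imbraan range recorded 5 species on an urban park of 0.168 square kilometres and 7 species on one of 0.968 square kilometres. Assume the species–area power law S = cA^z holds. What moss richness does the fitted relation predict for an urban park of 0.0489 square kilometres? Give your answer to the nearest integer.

4

z = ln(7/5) / ln(0.968/0.168) = 0.3365 / 1.7513 = 0.1921
c = 5 / 0.168^0.1921 = 5 / 0.7098 = 7.044
S₃ = 7.044 × 0.0489^0.1921 = 7.044 × 0.56 ≈ 3.944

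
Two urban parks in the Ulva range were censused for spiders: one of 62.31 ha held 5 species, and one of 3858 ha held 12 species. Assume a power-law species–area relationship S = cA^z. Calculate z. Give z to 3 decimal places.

0.212

Taking logs: ln S = ln c + z ln A, so z = (ln S₂ − ln S₁)/(ln A₂ − ln A₁).
z = ln(12/5) / ln(3858/62.31) = ln(2.4) / ln(61.92) = 0.8755 / 4.1258 = 0.2122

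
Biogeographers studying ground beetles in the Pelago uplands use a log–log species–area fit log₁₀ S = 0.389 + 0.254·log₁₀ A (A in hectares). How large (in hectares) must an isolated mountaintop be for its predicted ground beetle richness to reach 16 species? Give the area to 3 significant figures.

16 = 2.449 × A^0.254  ⇒  A^0.254 = 16/2.449 = 6.533
ln A = ln(6.533) / 0.254 = 1.8769 / 0.254 = 7.3893
A = e^7.3893 ≈ 1619 hectares

1620 hectares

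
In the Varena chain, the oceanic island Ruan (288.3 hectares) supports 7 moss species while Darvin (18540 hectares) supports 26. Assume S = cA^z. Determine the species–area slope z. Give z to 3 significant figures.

Taking logs: ln S = ln c + z ln A, so z = (ln S₂ − ln S₁)/(ln A₂ − ln A₁).
z = ln(26/7) / ln(18540/288.3) = ln(3.714) / ln(64.31) = 1.3122 / 4.1637 = 0.3152

0.315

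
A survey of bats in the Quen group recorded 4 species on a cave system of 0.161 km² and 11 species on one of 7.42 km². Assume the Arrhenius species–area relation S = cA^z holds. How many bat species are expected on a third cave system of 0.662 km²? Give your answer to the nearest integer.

6

z = ln(11/4) / ln(7.42/0.161) = 1.0116 / 3.8305 = 0.2641
c = 4 / 0.161^0.2641 = 4 / 0.6173 = 6.479
S₃ = 6.479 × 0.662^0.2641 = 6.479 × 0.8968 ≈ 5.811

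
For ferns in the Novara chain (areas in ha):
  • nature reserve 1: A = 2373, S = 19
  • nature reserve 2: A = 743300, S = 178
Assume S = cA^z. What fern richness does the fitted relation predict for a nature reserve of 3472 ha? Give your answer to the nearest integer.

22

z = ln(178/19) / ln(743300/2373) = 2.2373 / 5.7469 = 0.3893
c = 19 / 2373^0.3893 = 19 / 20.61 = 0.922
S₃ = 0.922 × 3472^0.3893 = 0.922 × 23.9 ≈ 22.03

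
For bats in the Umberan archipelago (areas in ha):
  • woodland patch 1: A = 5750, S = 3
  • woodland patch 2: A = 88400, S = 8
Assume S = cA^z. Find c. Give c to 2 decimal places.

z = ln(S₂/S₁) / ln(A₂/A₁) = ln(8/3) / ln(88400/5750) = 0.9808 / 2.7327 = 0.3589
c = S₁ / A₁^z = 3 / 5750^0.3589 = 3 / 22.36 = 0.1342

0.13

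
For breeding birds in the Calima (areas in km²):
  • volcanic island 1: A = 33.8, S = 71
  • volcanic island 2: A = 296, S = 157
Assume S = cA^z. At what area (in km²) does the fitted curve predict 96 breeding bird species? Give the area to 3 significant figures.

77.1 km²

z = ln(157/71) / ln(296/33.8) = 0.7936 / 2.1699 = 0.3657
c = 71 / 33.8^0.3657 = 71 / 3.624 = 19.59
A = (96/19.59)^(1/0.3657) ⇒ ln A = ln(4.9)/0.3657 = 4.3453
A = e^4.3453 ≈ 77.12 km²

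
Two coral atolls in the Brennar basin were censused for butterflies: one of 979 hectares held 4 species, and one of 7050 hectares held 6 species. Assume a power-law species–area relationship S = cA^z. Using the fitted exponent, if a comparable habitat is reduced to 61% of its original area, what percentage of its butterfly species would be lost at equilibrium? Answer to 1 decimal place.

9.7%

z = ln(6/4) / ln(7050/979) = 0.4055 / 1.9743 = 0.2054
S_new/S_old = (A_new/A_old)^z = 0.61^0.2054 = exp(0.2054 × -0.4943) = 0.9035
Fraction lost = 1 − 0.9035 = 0.09653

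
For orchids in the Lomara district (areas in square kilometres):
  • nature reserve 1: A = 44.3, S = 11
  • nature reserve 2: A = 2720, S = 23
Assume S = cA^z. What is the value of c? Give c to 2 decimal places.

5.58

z = ln(S₂/S₁) / ln(A₂/A₁) = ln(23/11) / ln(2720/44.3) = 0.7376 / 4.1174 = 0.1791
c = S₁ / A₁^z = 11 / 44.3^0.1791 = 11 / 1.972 = 5.578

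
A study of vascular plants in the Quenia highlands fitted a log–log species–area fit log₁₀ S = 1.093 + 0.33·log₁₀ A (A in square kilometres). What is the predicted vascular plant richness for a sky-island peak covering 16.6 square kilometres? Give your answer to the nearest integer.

31 species

S = 12.39 × 16.6^0.33 = 12.39 × 2.527 ≈ 31.31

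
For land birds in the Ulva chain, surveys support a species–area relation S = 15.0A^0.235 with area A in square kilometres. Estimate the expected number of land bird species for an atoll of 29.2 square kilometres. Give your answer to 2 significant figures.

33

S = 15 × 29.2^0.235
ln S = ln 15 + 0.235 × ln 29.2 = 2.7081 + 0.235 × 3.3742 = 3.5010
S = e^3.5010 ≈ 33.15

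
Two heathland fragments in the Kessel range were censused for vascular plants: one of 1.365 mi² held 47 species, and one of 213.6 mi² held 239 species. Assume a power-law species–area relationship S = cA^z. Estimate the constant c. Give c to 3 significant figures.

42.5

z = ln(S₂/S₁) / ln(A₂/A₁) = ln(239/47) / ln(213.6/1.365) = 1.6263 / 5.0530 = 0.3219
c = S₁ / A₁^z = 47 / 1.365^0.3219 = 47 / 1.105 = 42.52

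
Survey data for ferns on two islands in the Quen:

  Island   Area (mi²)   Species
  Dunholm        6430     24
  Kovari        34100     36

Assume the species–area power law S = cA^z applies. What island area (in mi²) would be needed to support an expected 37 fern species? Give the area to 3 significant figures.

38200 mi²

z = ln(36/24) / ln(34100/6430) = 0.4055 / 1.6683 = 0.2430
c = 24 / 6430^0.2430 = 24 / 8.424 = 2.849
A = (37/2.849)^(1/0.2430) ⇒ ln A = ln(12.99)/0.2430 = 10.5498
A = e^10.5498 ≈ 38169 mi²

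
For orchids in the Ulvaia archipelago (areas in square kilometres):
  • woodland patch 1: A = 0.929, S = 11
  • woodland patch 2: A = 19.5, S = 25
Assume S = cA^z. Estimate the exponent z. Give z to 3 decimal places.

0.270

Taking logs: ln S = ln c + z ln A, so z = (ln S₂ − ln S₁)/(ln A₂ − ln A₁).
z = ln(25/11) / ln(19.5/0.929) = ln(2.273) / ln(20.99) = 0.8210 / 3.0441 = 0.2697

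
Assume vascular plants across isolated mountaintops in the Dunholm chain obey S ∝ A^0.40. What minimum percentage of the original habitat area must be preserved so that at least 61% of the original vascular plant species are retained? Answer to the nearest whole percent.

29%

Need (A_new/A_old)^0.4 = 0.61, so A_new/A_old = 0.61^(1/0.4) = 0.61^2.5
ln(A_new/A_old) = ln 0.61 / 0.4 = -0.4943 / 0.4 = -1.2357
A_new/A_old = e^-1.2357 ≈ 0.2906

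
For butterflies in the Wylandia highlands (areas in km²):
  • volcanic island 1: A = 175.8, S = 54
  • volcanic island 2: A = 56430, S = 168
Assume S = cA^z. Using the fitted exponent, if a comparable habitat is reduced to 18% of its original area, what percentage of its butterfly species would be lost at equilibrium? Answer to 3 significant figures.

28.6%

z = ln(168/54) / ln(56430/175.8) = 1.1350 / 5.7714 = 0.1967
S_new/S_old = (A_new/A_old)^z = 0.18^0.1967 = exp(0.1967 × -1.7148) = 0.7137
Fraction lost = 1 − 0.7137 = 0.2863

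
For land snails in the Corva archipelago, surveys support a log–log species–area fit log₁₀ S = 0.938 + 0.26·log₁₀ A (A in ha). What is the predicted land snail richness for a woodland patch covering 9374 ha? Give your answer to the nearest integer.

S = 8.67 × 9374^0.26 = 8.67 × 10.78 ≈ 93.48

93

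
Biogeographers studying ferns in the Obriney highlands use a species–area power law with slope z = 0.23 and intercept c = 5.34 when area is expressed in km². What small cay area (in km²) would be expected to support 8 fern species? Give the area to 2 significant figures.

5.8 km²

8 = 5.34 × A^0.23  ⇒  A^0.23 = 8/5.34 = 1.498
ln A = ln(1.498) / 0.23 = 0.4042 / 0.23 = 1.7575
A = e^1.7575 ≈ 5.798 km²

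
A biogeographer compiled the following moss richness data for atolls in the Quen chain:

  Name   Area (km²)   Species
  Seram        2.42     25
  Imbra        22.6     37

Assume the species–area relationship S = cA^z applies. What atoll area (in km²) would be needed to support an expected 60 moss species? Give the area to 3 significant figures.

z = ln(37/25) / ln(22.6/2.42) = 0.3920 / 2.2342 = 0.1755
c = 25 / 2.42^0.1755 = 25 / 1.168 = 21.41
A = (60/21.41)^(1/0.1755) ⇒ ln A = ln(2.803)/0.1755 = 5.8729
A = e^5.8729 ≈ 355.3 km²

355 km²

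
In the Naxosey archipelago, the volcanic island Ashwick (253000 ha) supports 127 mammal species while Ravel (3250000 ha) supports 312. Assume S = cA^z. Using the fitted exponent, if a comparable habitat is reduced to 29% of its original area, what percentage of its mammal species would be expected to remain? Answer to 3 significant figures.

64.7%

z = ln(312/127) / ln(3250000/253000) = 0.8988 / 2.5530 = 0.3521
S_new/S_old = (A_new/A_old)^z = 0.29^0.3521 = exp(0.3521 × -1.2379) = 0.6467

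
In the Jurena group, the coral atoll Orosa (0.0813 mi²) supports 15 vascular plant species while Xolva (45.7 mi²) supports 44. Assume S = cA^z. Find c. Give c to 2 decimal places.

22.98

z = ln(S₂/S₁) / ln(A₂/A₁) = ln(44/15) / ln(45.7/0.0813) = 1.0761 / 6.3317 = 0.1700
c = S₁ / A₁^z = 15 / 0.0813^0.1700 = 15 / 0.6528 = 22.98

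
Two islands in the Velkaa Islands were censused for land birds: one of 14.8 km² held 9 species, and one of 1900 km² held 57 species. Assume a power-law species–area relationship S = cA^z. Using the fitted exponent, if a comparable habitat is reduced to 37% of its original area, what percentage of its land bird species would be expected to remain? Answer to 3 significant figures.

z = ln(57/9) / ln(1900/14.8) = 1.8458 / 4.8550 = 0.3802
S_new/S_old = (A_new/A_old)^z = 0.37^0.3802 = exp(0.3802 × -0.9943) = 0.6852

68.5%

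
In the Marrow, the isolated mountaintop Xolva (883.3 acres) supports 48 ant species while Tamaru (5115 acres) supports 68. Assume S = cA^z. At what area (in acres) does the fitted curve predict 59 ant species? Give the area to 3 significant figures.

2500 acres

z = ln(68/48) / ln(5115/883.3) = 0.3483 / 1.7563 = 0.1983
c = 48 / 883.3^0.1983 = 48 / 3.84 = 12.5
A = (59/12.5)^(1/0.1983) ⇒ ln A = ln(4.719)/0.1983 = 7.8241
A = e^7.8241 ≈ 2500 acres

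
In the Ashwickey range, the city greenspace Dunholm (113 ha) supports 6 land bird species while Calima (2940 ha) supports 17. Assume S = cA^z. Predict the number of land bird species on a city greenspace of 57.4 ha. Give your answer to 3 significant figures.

z = ln(17/6) / ln(2940/113) = 1.0415 / 3.2588 = 0.3196
c = 6 / 113^0.3196 = 6 / 4.53 = 1.324
S₃ = 1.324 × 57.4^0.3196 = 1.324 × 3.649 ≈ 4.832

4.83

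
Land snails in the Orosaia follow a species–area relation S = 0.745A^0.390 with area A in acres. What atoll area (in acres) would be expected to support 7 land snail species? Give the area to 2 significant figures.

7 = 0.745 × A^0.39  ⇒  A^0.39 = 7/0.745 = 9.396
ln A = ln(9.396) / 0.39 = 2.2403 / 0.39 = 5.7443
A = e^5.7443 ≈ 312.4 acres

310 acres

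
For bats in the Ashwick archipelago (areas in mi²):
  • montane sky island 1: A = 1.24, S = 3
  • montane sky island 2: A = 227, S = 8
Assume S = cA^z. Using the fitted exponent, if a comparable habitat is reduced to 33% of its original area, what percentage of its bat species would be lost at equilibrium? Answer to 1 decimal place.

z = ln(8/3) / ln(227/1.24) = 0.9808 / 5.2098 = 0.1883
S_new/S_old = (A_new/A_old)^z = 0.33^0.1883 = exp(0.1883 × -1.1087) = 0.8116
Fraction lost = 1 − 0.8116 = 0.1884

18.8%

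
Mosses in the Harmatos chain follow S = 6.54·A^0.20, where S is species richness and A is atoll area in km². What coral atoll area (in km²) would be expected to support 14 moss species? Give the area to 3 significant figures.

14 = 6.54 × A^0.2  ⇒  A^0.2 = 14/6.54 = 2.141
ln A = ln(2.141) / 0.2 = 0.7611 / 0.2 = 3.8056
A = e^3.8056 ≈ 44.95 km²

45.0 km²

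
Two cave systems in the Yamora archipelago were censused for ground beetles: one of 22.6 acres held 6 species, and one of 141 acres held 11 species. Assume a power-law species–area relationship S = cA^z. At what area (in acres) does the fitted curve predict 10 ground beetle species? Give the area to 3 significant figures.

106 acres

z = ln(11/6) / ln(141/22.6) = 0.6061 / 1.8308 = 0.3311
c = 6 / 22.6^0.3311 = 6 / 2.807 = 2.137
A = (10/2.137)^(1/0.3311) ⇒ ln A = ln(4.679)/0.3311 = 4.6609
A = e^4.6609 ≈ 105.7 acres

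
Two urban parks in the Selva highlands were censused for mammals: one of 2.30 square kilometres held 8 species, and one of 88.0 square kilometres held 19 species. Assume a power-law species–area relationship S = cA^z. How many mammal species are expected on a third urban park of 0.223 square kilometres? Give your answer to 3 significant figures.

z = ln(19/8) / ln(88/2.3) = 0.8650 / 3.6444 = 0.2373
c = 8 / 2.3^0.2373 = 8 / 1.219 = 6.565
S₃ = 6.565 × 0.223^0.2373 = 6.565 × 0.7004 ≈ 4.598

4.60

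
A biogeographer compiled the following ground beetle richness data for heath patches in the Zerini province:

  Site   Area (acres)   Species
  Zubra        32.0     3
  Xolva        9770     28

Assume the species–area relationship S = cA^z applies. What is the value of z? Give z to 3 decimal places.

0.390

Taking logs: ln S = ln c + z ln A, so z = (ln S₂ − ln S₁)/(ln A₂ − ln A₁).
z = ln(28/3) / ln(9770/32) = ln(9.333) / ln(305.3) = 2.2336 / 5.7213 = 0.3904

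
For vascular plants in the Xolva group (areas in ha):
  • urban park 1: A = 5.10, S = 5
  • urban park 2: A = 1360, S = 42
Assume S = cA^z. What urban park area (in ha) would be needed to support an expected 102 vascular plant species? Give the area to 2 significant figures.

14000 ha

z = ln(42/5) / ln(1360/5.1) = 2.1282 / 5.5860 = 0.3810
c = 5 / 5.1^0.3810 = 5 / 1.86 = 2.688
A = (102/2.688)^(1/0.3810) ⇒ ln A = ln(37.95)/0.3810 = 9.5442
A = e^9.5442 ≈ 13963 ha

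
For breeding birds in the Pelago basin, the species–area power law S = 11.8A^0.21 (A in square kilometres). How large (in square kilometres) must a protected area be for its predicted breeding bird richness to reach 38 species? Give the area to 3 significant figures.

262 square kilometres

38 = 11.8 × A^0.21  ⇒  A^0.21 = 38/11.8 = 3.22
ln A = ln(3.22) / 0.21 = 1.1695 / 0.21 = 5.5690
A = e^5.5690 ≈ 262.2 square kilometres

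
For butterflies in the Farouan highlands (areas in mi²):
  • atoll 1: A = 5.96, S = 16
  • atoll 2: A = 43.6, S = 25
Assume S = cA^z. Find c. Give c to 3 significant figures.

10.7

z = ln(S₂/S₁) / ln(A₂/A₁) = ln(25/16) / ln(43.6/5.96) = 0.4463 / 1.9900 = 0.2243
c = S₁ / A₁^z = 16 / 5.96^0.2243 = 16 / 1.492 = 10.72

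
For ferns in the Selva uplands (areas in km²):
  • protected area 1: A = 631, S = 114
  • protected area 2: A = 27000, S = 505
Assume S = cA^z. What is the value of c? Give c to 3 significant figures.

z = ln(S₂/S₁) / ln(A₂/A₁) = ln(505/114) / ln(27000/631) = 1.4884 / 3.7563 = 0.3962
c = S₁ / A₁^z = 114 / 631^0.3962 = 114 / 12.87 = 8.86

8.86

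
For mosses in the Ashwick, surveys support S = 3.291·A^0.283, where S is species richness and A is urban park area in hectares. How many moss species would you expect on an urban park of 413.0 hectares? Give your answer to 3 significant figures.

18.1

S = 3.291 × 413^0.283
ln S = ln 3.291 + 0.283 × ln 413 = 1.1912 + 0.283 × 6.0234 = 2.8958
S = e^2.8958 ≈ 18.1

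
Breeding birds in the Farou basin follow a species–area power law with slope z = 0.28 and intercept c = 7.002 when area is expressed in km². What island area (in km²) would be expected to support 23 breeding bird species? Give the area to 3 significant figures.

69.9 km²

23 = 7.002 × A^0.28  ⇒  A^0.28 = 23/7.002 = 3.285
ln A = ln(3.285) / 0.28 = 1.1893 / 0.28 = 4.2475
A = e^4.2475 ≈ 69.93 km²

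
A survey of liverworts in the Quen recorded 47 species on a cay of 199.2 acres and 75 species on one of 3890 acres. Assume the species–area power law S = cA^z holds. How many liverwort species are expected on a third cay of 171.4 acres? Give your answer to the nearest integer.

46

z = ln(75/47) / ln(3890/199.2) = 0.4673 / 2.9719 = 0.1573
c = 47 / 199.2^0.1573 = 47 / 2.299 = 20.44
S₃ = 20.44 × 171.4^0.1573 = 20.44 × 2.245 ≈ 45.9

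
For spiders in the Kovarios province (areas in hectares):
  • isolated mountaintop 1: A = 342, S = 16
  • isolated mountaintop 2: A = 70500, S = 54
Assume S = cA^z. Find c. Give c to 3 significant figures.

4.22

z = ln(S₂/S₁) / ln(A₂/A₁) = ln(54/16) / ln(70500/342) = 1.2164 / 5.3286 = 0.2283
c = S₁ / A₁^z = 16 / 342^0.2283 = 16 / 3.788 = 4.223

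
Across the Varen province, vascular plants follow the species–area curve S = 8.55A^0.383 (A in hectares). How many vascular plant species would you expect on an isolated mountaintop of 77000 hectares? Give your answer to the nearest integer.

636 species

S = 8.55 × 77000^0.383
ln S = ln 8.55 + 0.383 × ln 77000 = 2.1459 + 0.383 × 11.2516 = 6.4553
S = e^6.4553 ≈ 636.1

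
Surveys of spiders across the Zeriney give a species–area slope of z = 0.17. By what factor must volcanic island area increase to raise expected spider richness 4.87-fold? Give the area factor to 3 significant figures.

(A₂/A₁)^0.17 = 4.87, so A₂/A₁ = 4.87^(1/0.17) = 4.87^5.882
ln(A₂/A₁) = ln 4.87 / 0.17 = 1.5831 / 0.17 = 9.3123
A₂/A₁ = e^9.3123 ≈ 11074

11100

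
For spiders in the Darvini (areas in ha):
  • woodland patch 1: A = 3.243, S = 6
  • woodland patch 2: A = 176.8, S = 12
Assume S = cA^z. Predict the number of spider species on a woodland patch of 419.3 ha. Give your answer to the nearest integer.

14

z = ln(12/6) / ln(176.8/3.243) = 0.6931 / 3.9985 = 0.1734
c = 6 / 3.243^0.1734 = 6 / 1.226 = 4.893
S₃ = 4.893 × 419.3^0.1734 = 4.893 × 2.849 ≈ 13.94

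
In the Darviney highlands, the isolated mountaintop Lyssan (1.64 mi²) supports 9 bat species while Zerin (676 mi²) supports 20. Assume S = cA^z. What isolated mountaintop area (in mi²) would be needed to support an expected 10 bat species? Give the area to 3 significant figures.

z = ln(20/9) / ln(676/1.64) = 0.7985 / 6.0215 = 0.1326
c = 9 / 1.64^0.1326 = 9 / 1.068 = 8.429
A = (10/8.429)^(1/0.1326) ⇒ ln A = ln(1.186)/0.1326 = 1.2892
A = e^1.2892 ≈ 3.63 mi²

3.63 mi²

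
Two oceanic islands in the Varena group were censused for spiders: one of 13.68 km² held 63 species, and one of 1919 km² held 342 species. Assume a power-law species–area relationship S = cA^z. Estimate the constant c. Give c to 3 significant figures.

z = ln(S₂/S₁) / ln(A₂/A₁) = ln(342/63) / ln(1919/13.68) = 1.6917 / 4.9436 = 0.3422
c = S₁ / A₁^z = 63 / 13.68^0.3422 = 63 / 2.448 = 25.74

25.7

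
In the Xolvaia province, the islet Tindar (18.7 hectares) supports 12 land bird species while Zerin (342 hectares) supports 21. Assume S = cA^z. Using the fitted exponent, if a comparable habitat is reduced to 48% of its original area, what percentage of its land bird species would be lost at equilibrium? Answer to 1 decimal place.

13.2%

z = ln(21/12) / ln(342/18.7) = 0.5596 / 2.9063 = 0.1926
S_new/S_old = (A_new/A_old)^z = 0.48^0.1926 = exp(0.1926 × -0.7340) = 0.8682
Fraction lost = 1 − 0.8682 = 0.1318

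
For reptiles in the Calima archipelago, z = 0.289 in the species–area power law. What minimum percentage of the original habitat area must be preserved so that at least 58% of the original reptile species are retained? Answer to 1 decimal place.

Need (A_new/A_old)^0.289 = 0.58, so A_new/A_old = 0.58^(1/0.289) = 0.58^3.46
ln(A_new/A_old) = ln 0.58 / 0.289 = -0.5447 / 0.289 = -1.8849
A_new/A_old = e^-1.8849 ≈ 0.1518

15.2%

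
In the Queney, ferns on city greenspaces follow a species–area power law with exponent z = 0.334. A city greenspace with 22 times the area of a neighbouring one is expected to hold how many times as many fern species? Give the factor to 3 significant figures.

S₂/S₁ = (A₂/A₁)^z = 22^0.334
ln(S₂/S₁) = 0.334 × ln 22 = 0.334 × 3.0910 = 1.0324
S₂/S₁ = e^1.0324 ≈ 2.808

2.81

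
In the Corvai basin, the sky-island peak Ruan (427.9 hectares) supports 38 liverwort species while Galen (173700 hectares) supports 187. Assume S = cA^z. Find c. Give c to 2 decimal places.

7.61

z = ln(S₂/S₁) / ln(A₂/A₁) = ln(187/38) / ln(173700/427.9) = 1.5935 / 6.0062 = 0.2653
c = S₁ / A₁^z = 38 / 427.9^0.2653 = 38 / 4.99 = 7.615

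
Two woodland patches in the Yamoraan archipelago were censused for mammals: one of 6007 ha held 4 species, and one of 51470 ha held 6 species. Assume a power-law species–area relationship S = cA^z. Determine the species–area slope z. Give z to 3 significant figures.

0.189

Taking logs: ln S = ln c + z ln A, so z = (ln S₂ − ln S₁)/(ln A₂ − ln A₁).
z = ln(6/4) / ln(51470/6007) = ln(1.5) / ln(8.568) = 0.4055 / 2.1481 = 0.1888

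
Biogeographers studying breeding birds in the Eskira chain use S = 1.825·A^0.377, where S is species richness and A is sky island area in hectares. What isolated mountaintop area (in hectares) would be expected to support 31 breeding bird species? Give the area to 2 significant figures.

1800 hectares

31 = 1.825 × A^0.377  ⇒  A^0.377 = 31/1.825 = 16.99
ln A = ln(16.99) / 0.377 = 2.8324 / 0.377 = 7.5130
A = e^7.5130 ≈ 1832 hectares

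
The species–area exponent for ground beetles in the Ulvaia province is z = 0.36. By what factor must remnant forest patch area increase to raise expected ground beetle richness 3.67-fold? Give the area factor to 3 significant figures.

37.0

(A₂/A₁)^0.36 = 3.67, so A₂/A₁ = 3.67^(1/0.36) = 3.67^2.778
ln(A₂/A₁) = ln 3.67 / 0.36 = 1.3002 / 0.36 = 3.6116
A₂/A₁ = e^3.6116 ≈ 37.03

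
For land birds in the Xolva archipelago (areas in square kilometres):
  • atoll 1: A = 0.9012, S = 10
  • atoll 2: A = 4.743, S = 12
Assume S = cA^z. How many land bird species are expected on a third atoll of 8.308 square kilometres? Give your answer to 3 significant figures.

12.8

z = ln(12/10) / ln(4.743/0.9012) = 0.1823 / 1.6607 = 0.1098
c = 10 / 0.9012^0.1098 = 10 / 0.9886 = 10.11
S₃ = 10.11 × 8.308^0.1098 = 10.11 × 1.262 ≈ 12.76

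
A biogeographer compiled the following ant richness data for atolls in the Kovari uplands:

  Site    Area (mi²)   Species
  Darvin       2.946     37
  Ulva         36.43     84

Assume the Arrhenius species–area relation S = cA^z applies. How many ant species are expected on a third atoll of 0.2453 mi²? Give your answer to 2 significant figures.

z = ln(84/37) / ln(36.43/2.946) = 0.8199 / 2.5149 = 0.3260
c = 37 / 2.946^0.3260 = 37 / 1.422 = 26.02
S₃ = 26.02 × 0.2453^0.3260 = 26.02 × 0.6325 ≈ 16.45

16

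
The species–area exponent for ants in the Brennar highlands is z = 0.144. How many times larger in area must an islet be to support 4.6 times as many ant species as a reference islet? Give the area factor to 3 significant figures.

(A₂/A₁)^0.144 = 4.6, so A₂/A₁ = 4.6^(1/0.144) = 4.6^6.944
ln(A₂/A₁) = ln 4.6 / 0.144 = 1.5261 / 0.144 = 10.5976
A₂/A₁ = e^10.5976 ≈ 40039

40000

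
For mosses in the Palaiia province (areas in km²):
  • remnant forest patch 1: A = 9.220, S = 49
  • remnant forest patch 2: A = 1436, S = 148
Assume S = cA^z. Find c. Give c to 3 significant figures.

30.1

z = ln(S₂/S₁) / ln(A₂/A₁) = ln(148/49) / ln(1436/9.22) = 1.1054 / 5.0482 = 0.2190
c = S₁ / A₁^z = 49 / 9.22^0.2190 = 49 / 1.626 = 30.13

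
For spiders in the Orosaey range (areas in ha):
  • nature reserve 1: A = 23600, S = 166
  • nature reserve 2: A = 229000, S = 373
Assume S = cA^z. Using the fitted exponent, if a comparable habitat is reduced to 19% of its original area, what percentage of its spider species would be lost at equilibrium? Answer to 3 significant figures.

44.7%

z = ln(373/166) / ln(229000/23600) = 0.8096 / 2.2725 = 0.3563
S_new/S_old = (A_new/A_old)^z = 0.19^0.3563 = exp(0.3563 × -1.6607) = 0.5534
Fraction lost = 1 − 0.5534 = 0.4466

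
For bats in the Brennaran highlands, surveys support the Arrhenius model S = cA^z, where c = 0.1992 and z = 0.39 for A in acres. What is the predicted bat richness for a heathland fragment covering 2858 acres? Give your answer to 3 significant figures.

S = 0.1992 × 2858^0.39
ln S = ln 0.1992 + 0.39 × ln 2858 = -1.6134 + 0.39 × 7.9579 = 1.4901
S = e^1.4901 ≈ 4.438

4.44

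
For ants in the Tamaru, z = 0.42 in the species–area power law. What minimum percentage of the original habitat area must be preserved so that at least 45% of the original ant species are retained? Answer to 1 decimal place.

14.9%

Need (A_new/A_old)^0.42 = 0.45, so A_new/A_old = 0.45^(1/0.42) = 0.45^2.381
ln(A_new/A_old) = ln 0.45 / 0.42 = -0.7985 / 0.42 = -1.9012
A_new/A_old = e^-1.9012 ≈ 0.1494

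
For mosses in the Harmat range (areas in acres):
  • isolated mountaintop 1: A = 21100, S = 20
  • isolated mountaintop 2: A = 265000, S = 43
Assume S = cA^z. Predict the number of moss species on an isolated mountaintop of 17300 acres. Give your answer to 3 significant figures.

z = ln(43/20) / ln(265000/21100) = 0.7655 / 2.5305 = 0.3025
c = 20 / 21100^0.3025 = 20 / 20.33 = 0.9838
S₃ = 0.9838 × 17300^0.3025 = 0.9838 × 19.14 ≈ 18.83

18.8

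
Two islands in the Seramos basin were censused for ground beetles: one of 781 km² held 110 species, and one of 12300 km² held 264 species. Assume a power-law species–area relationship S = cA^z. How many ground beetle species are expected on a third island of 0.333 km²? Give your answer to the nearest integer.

z = ln(264/110) / ln(12300/781) = 0.8755 / 2.7568 = 0.3176
c = 110 / 781^0.3176 = 110 / 8.291 = 13.27
S₃ = 13.27 × 0.333^0.3176 = 13.27 × 0.7052 ≈ 9.357

9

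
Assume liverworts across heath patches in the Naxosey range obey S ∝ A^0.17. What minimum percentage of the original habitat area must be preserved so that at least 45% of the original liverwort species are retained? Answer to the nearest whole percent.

Need (A_new/A_old)^0.17 = 0.45, so A_new/A_old = 0.45^(1/0.17) = 0.45^5.882
ln(A_new/A_old) = ln 0.45 / 0.17 = -0.7985 / 0.17 = -4.6971
A_new/A_old = e^-4.6971 ≈ 0.009122

1%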